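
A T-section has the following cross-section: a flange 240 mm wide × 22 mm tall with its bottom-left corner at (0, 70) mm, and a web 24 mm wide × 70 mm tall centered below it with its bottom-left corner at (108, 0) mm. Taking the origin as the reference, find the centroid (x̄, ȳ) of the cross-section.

web: A = 24 × 70 = 1680.00, centroid at (120.00, 35.00).
flange: A = 240 × 22 = 5280.00, centroid at (120.00, 81.00).
ΣA = 6960.00 mm², ΣAx̄ = 835200.00 mm³, ΣAȳ = 486480.00 mm³.
x̄ = 835200.00/6960.00 = 120.00 mm; ȳ = 486480.00/6960.00 = 69.90 mm.

x̄ = 120.00 mm, ȳ = 69.90 mm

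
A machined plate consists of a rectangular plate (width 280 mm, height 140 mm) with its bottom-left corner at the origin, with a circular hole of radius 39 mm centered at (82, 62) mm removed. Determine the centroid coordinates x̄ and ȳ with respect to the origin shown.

plate: A = 280 × 140 = 39200.00, centroid at (140.00, 70.00).
hole: A = −π·39² = -4778.36, centroid at (82.00, 62.00).
ΣA = 34421.64 mm²
ΣAx̄ = (39200.00)(140.00) + (-4778.36)(82.00) = 5096174.28 mm³
ΣAȳ = (39200.00)(70.00) + (-4778.36)(62.00) = 2447741.53 mm³
x̄ = 5096174.28 / 34421.64 = 148.05 mm
ȳ = 2447741.53 / 34421.64 = 71.11 mm

x̄ = 148.05 mm, ȳ = 71.11 mm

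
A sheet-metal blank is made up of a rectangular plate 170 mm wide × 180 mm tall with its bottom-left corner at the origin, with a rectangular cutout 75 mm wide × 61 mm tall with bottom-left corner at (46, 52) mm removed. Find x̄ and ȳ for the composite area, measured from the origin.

plate: A = 170 × 180 = 30600.00, centroid at (85.00, 90.00).
hole: A = −(75 × 61) = -4575.00, centroid at (83.50, 82.50).
ΣA = 26025.00 mm², ΣAx̄ = 2218987.50 mm³, ΣAȳ = 2376562.50 mm³.
x̄ = 2218987.50/26025.00 = 85.26 mm; ȳ = 2376562.50/26025.00 = 91.32 mm.

x̄ = 85.26 mm, ȳ = 91.32 mm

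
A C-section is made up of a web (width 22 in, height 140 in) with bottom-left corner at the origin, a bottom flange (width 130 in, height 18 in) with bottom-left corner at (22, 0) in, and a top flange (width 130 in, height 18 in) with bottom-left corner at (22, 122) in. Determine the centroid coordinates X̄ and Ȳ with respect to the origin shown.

web: A = 22 × 140 = 3080.00, centroid at (11.00, 70.00).
bottom flange: A = 130 × 18 = 2340.00, centroid at (87.00, 9.00).
top flange: A = 130 × 18 = 2340.00, centroid at (87.00, 131.00).
ΣA = 7760.00 in², ΣAX̄ = 441040.00 in³, ΣAȲ = 543200.00 in³.
X̄ = 441040.00/7760.00 = 56.84 in; Ȳ = 543200.00/7760.00 = 70.00 in.

X̄ = 56.84 in, Ȳ = 70.00 in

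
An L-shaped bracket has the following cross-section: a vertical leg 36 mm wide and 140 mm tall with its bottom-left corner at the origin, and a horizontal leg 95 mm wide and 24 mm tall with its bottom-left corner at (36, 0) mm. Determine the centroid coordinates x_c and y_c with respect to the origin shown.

vertical leg: A = 36 × 140 = 5040.00, centroid at (18.00, 70.00).
horizontal leg: A = 95 × 24 = 2280.00, centroid at (83.50, 12.00).
ΣA = 7320.00 mm²
ΣAx_c = (5040.00)(18.00) + (2280.00)(83.50) = 281100.00 mm³
ΣAy_c = (5040.00)(70.00) + (2280.00)(12.00) = 380160.00 mm³
x_c = 281100.00 / 7320.00 = 38.40 mm
y_c = 380160.00 / 7320.00 = 51.93 mm

x_c = 38.40 mm, y_c = 51.93 mm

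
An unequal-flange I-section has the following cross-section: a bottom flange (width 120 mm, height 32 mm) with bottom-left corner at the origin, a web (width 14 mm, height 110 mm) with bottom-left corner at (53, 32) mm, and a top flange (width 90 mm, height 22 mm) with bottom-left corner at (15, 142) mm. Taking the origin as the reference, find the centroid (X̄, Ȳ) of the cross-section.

bottom flange: A = 120 × 32 = 3840.00, centroid at (60.00, 16.00).
web: A = 14 × 110 = 1540.00, centroid at (60.00, 87.00).
top flange: A = 90 × 22 = 1980.00, centroid at (60.00, 153.00).
ΣA = 7360.00 mm²
ΣAX̄ = (3840.00)(60.00) + (1540.00)(60.00) + (1980.00)(60.00) = 441600.00 mm³
ΣAȲ = (3840.00)(16.00) + (1540.00)(87.00) + (1980.00)(153.00) = 498360.00 mm³
X̄ = 441600.00 / 7360.00 = 60.00 mm
Ȳ = 498360.00 / 7360.00 = 67.71 mm

X̄ = 60.00 mm, Ȳ = 67.71 mm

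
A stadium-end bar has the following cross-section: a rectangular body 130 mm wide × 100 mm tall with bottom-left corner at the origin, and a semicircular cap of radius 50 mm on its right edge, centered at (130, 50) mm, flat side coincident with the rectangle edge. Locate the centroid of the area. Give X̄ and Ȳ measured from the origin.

X̄ = 85.00 mm, Ȳ = 50.00 mm

rectangular body: A = 130 × 100 = 13000.00, centroid at (65.00, 50.00).
semicircular end: A = ½π·50² = 3926.99, centroid at (151.22, 50.00).
ΣA = 16926.99 mm², ΣAX̄ = 1438842.14 mm³, ΣAȲ = 846349.54 mm³.
X̄ = 1438842.14/16926.99 = 85.00 mm; Ȳ = 846349.54/16926.99 = 50.00 mm.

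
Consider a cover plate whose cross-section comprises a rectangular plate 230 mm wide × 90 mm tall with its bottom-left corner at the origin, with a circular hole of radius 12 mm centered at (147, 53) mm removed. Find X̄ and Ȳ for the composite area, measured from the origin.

Part | A | x̄ᵢ | ȳᵢ | A·x̄ᵢ | A·ȳᵢ
plate | 20700.00 | 115.00 | 45.00 | 2380500.00 | 931500.00
hole | -452.39 | 147.00 | 53.00 | -66501.23 | -23976.64
Σ | 20247.61 |  |  | 2313998.77 | 907523.36
X̄ = 2313998.77 / 20247.61 = 114.29 mm
Ȳ = 907523.36 / 20247.61 = 44.82 mm

X̄ = 114.29 mm, Ȳ = 44.82 mm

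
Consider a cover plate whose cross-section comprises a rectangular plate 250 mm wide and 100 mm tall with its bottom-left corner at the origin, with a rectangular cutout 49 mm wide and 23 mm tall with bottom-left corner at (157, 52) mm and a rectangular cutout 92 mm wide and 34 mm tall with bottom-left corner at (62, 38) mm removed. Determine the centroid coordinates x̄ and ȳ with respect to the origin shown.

Part | A | x̄ᵢ | ȳᵢ | A·x̄ᵢ | A·ȳᵢ
plate | 25000.00 | 125.00 | 50.00 | 3125000.00 | 1250000.00
hole 1 | -1127.00 | 181.50 | 63.50 | -204550.50 | -71564.50
hole 2 | -3128.00 | 108.00 | 55.00 | -337824.00 | -172040.00
Σ | 20745.00 |  |  | 2582625.50 | 1006395.50
x̄ = 2582625.50 / 20745.00 = 124.49 mm
ȳ = 1006395.50 / 20745.00 = 48.51 mm

x̄ = 124.49 mm, ȳ = 48.51 mm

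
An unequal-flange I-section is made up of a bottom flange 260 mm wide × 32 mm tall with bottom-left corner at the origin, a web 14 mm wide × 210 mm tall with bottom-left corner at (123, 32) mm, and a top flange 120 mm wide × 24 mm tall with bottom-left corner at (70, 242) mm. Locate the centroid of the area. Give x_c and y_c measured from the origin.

bottom flange: A = 260 × 32 = 8320.00, centroid at (130.00, 16.00).
web: A = 14 × 210 = 2940.00, centroid at (130.00, 137.00).
top flange: A = 120 × 24 = 2880.00, centroid at (130.00, 254.00).
ΣA = 14140.00 mm²
ΣAx_c = (8320.00)(130.00) + (2940.00)(130.00) + (2880.00)(130.00) = 1838200.00 mm³
ΣAy_c = (8320.00)(16.00) + (2940.00)(137.00) + (2880.00)(254.00) = 1267420.00 mm³
x_c = 1838200.00 / 14140.00 = 130.00 mm
y_c = 1267420.00 / 14140.00 = 89.63 mm

x_c = 130.00 mm, y_c = 89.63 mm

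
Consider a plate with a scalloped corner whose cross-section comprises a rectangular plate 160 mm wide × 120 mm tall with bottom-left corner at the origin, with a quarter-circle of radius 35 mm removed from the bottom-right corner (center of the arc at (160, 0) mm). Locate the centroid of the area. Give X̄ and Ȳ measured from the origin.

X̄ = 76.56 mm, Ȳ = 62.38 mm

plate: A = 160 × 120 = 19200.00, centroid at (80.00, 60.00).
removed quarter-circle: A = −¼π·35² = -962.11, centroid at (145.15, 14.85).
ΣA = 18237.89 mm²
ΣAX̄ = (19200.00)(80.00) + (-962.11)(145.15) = 1396353.63 mm³
ΣAȲ = (19200.00)(60.00) + (-962.11)(14.85) = 1137708.33 mm³
X̄ = 1396353.63 / 18237.89 = 76.56 mm
Ȳ = 1137708.33 / 18237.89 = 62.38 mm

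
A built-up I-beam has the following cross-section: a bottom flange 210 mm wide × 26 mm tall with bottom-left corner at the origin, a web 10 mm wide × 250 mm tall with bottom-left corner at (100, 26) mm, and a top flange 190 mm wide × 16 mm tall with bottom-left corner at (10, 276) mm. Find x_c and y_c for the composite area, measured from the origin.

Part | A | x̄ᵢ | ȳᵢ | A·x̄ᵢ | A·ȳᵢ
bottom flange | 5460.00 | 105.00 | 13.00 | 573300.00 | 70980.00
web | 2500.00 | 105.00 | 151.00 | 262500.00 | 377500.00
top flange | 3040.00 | 105.00 | 284.00 | 319200.00 | 863360.00
Σ | 11000.00 |  |  | 1155000.00 | 1311840.00
x_c = 1155000.00 / 11000.00 = 105.00 mm
y_c = 1311840.00 / 11000.00 = 119.26 mm

x_c = 105.00 mm, y_c = 119.26 mm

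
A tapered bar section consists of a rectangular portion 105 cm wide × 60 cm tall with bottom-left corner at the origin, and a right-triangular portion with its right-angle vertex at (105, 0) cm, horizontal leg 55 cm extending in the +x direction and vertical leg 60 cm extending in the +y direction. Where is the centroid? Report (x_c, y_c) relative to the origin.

x_c = 67.20 cm, y_c = 27.92 cm

rectangular portion: A = 105 × 60 = 6300.00, centroid at (52.50, 30.00).
triangular portion: A = ½·55·60 = 1650.00, centroid at (123.33, 20.00).
ΣA = 7950.00 cm², ΣAx_c = 534250.00 cm³, ΣAy_c = 222000.00 cm³.
x_c = 534250.00/7950.00 = 67.20 cm; y_c = 222000.00/7950.00 = 27.92 cm.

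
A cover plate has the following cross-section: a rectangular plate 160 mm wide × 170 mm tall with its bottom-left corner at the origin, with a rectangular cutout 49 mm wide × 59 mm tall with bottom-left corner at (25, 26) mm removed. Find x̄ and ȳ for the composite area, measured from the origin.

x̄ = 83.63 mm, ȳ = 88.51 mm

plate: A = 160 × 170 = 27200.00, centroid at (80.00, 85.00).
hole: A = −(49 × 59) = -2891.00, centroid at (49.50, 55.50).
ΣA = 24309.00 mm², ΣAx̄ = 2032895.50 mm³, ΣAȳ = 2151549.50 mm³.
x̄ = 2032895.50/24309.00 = 83.63 mm; ȳ = 2151549.50/24309.00 = 88.51 mm.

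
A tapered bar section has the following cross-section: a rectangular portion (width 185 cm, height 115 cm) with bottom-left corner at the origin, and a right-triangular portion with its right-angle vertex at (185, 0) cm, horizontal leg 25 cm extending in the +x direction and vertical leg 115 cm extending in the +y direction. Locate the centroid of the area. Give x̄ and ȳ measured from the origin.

Part | A | x̄ᵢ | ȳᵢ | A·x̄ᵢ | A·ȳᵢ
rectangular portion | 21275.00 | 92.50 | 57.50 | 1967937.50 | 1223312.50
triangular portion | 1437.50 | 193.33 | 38.33 | 277916.67 | 55104.17
Σ | 22712.50 |  |  | 2245854.17 | 1278416.67
x̄ = 2245854.17 / 22712.50 = 98.88 cm
ȳ = 1278416.67 / 22712.50 = 56.29 cm

x̄ = 98.88 cm, ȳ = 56.29 cm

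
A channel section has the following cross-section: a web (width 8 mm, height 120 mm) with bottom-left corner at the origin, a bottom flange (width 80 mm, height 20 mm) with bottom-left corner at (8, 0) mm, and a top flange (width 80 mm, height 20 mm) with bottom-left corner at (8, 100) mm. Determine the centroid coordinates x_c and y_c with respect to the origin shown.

web: A = 8 × 120 = 960.00, centroid at (4.00, 60.00).
bottom flange: A = 80 × 20 = 1600.00, centroid at (48.00, 10.00).
top flange: A = 80 × 20 = 1600.00, centroid at (48.00, 110.00).
ΣA = 4160.00 mm², ΣAx_c = 157440.00 mm³, ΣAy_c = 249600.00 mm³.
x_c = 157440.00/4160.00 = 37.85 mm; y_c = 249600.00/4160.00 = 60.00 mm.

x_c = 37.85 mm, y_c = 60.00 mm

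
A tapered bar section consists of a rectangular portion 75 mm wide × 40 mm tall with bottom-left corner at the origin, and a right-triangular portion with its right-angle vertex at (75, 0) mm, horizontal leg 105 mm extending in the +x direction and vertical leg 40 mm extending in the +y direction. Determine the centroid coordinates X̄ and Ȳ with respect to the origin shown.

X̄ = 67.35 mm, Ȳ = 17.25 mm

Part | A | x̄ᵢ | ȳᵢ | A·x̄ᵢ | A·ȳᵢ
rectangular portion | 3000.00 | 37.50 | 20.00 | 112500.00 | 60000.00
triangular portion | 2100.00 | 110.00 | 13.33 | 231000.00 | 28000.00
Σ | 5100.00 |  |  | 343500.00 | 88000.00
X̄ = 343500.00 / 5100.00 = 67.35 mm
Ȳ = 88000.00 / 5100.00 = 17.25 mm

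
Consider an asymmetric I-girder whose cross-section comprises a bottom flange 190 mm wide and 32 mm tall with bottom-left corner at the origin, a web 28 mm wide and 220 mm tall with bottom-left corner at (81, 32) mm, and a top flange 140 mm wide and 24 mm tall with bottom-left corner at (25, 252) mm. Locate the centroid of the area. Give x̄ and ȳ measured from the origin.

x̄ = 95.00 mm, ȳ = 119.17 mm

Part | A | x̄ᵢ | ȳᵢ | A·x̄ᵢ | A·ȳᵢ
bottom flange | 6080.00 | 95.00 | 16.00 | 577600.00 | 97280.00
web | 6160.00 | 95.00 | 142.00 | 585200.00 | 874720.00
top flange | 3360.00 | 95.00 | 264.00 | 319200.00 | 887040.00
Σ | 15600.00 |  |  | 1482000.00 | 1859040.00
x̄ = 1482000.00 / 15600.00 = 95.00 mm
ȳ = 1859040.00 / 15600.00 = 119.17 mm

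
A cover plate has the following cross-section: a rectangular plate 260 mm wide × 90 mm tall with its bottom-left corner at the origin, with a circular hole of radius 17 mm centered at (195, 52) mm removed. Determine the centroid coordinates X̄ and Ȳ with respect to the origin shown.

X̄ = 127.38 mm, Ȳ = 44.72 mm

plate: A = 260 × 90 = 23400.00, centroid at (130.00, 45.00).
hole: A = −π·17² = -907.92, centroid at (195.00, 52.00).
ΣA = 22492.08 mm², ΣAX̄ = 2864955.55 mm³, ΣAȲ = 1005788.15 mm³.
X̄ = 2864955.55/22492.08 = 127.38 mm; Ȳ = 1005788.15/22492.08 = 44.72 mm.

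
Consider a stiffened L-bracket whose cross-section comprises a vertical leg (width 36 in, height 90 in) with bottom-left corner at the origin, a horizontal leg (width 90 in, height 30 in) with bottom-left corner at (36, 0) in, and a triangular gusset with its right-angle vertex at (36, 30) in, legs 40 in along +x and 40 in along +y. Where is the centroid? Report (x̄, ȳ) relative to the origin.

vertical leg: A = 36 × 90 = 3240.00, centroid at (18.00, 45.00).
horizontal leg: A = 90 × 30 = 2700.00, centroid at (81.00, 15.00).
gusset: A = ½·40·40 = 800.00, centroid at (49.33, 43.33).
ΣA = 6740.00 in²
ΣAx̄ = (3240.00)(18.00) + (2700.00)(81.00) + (800.00)(49.33) = 316486.67 in³
ΣAȳ = (3240.00)(45.00) + (2700.00)(15.00) + (800.00)(43.33) = 220966.67 in³
x̄ = 316486.67 / 6740.00 = 46.96 in
ȳ = 220966.67 / 6740.00 = 32.78 in

x̄ = 46.96 in, ȳ = 32.78 in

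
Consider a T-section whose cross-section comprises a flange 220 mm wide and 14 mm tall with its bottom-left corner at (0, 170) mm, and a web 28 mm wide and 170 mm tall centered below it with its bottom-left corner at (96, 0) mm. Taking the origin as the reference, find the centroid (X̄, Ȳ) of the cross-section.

Part | A | x̄ᵢ | ȳᵢ | A·x̄ᵢ | A·ȳᵢ
web | 4760.00 | 110.00 | 85.00 | 523600.00 | 404600.00
flange | 3080.00 | 110.00 | 177.00 | 338800.00 | 545160.00
Σ | 7840.00 |  |  | 862400.00 | 949760.00
X̄ = 862400.00 / 7840.00 = 110.00 mm
Ȳ = 949760.00 / 7840.00 = 121.14 mm

X̄ = 110.00 mm, Ȳ = 121.14 mm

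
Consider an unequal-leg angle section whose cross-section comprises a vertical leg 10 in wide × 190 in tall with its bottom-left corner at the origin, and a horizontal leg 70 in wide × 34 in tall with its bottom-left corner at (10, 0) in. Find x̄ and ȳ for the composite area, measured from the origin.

vertical leg: A = 10 × 190 = 1900.00, centroid at (5.00, 95.00).
horizontal leg: A = 70 × 34 = 2380.00, centroid at (45.00, 17.00).
ΣA = 4280.00 in², ΣAx̄ = 116600.00 in³, ΣAȳ = 220960.00 in³.
x̄ = 116600.00/4280.00 = 27.24 in; ȳ = 220960.00/4280.00 = 51.63 in.

x̄ = 27.24 in, ȳ = 51.63 in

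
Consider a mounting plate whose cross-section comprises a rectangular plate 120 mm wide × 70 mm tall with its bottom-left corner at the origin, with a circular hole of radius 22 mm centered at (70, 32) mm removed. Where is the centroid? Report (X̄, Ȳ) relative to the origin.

plate: A = 120 × 70 = 8400.00, centroid at (60.00, 35.00).
hole: A = −π·22² = -1520.53, centroid at (70.00, 32.00).
ΣA = 6879.47 mm²
ΣAX̄ = (8400.00)(60.00) + (-1520.53)(70.00) = 397562.84 mm³
ΣAȲ = (8400.00)(35.00) + (-1520.53)(32.00) = 245343.01 mm³
X̄ = 397562.84 / 6879.47 = 57.79 mm
Ȳ = 245343.01 / 6879.47 = 35.66 mm

X̄ = 57.79 mm, Ȳ = 35.66 mm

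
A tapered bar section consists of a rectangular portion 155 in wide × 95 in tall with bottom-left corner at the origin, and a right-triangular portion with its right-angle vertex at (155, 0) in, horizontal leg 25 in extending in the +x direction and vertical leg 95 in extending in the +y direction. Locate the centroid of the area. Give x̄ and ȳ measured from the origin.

x̄ = 83.91 in, ȳ = 46.32 in

rectangular portion: A = 155 × 95 = 14725.00, centroid at (77.50, 47.50).
triangular portion: A = ½·25·95 = 1187.50, centroid at (163.33, 31.67).
ΣA = 15912.50 in², ΣAx̄ = 1335145.83 in³, ΣAȳ = 737041.67 in³.
x̄ = 1335145.83/15912.50 = 83.91 in; ȳ = 737041.67/15912.50 = 46.32 in.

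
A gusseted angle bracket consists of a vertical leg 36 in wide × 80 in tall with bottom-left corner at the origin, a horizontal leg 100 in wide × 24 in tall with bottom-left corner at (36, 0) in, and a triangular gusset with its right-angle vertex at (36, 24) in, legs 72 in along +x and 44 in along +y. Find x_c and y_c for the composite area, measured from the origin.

vertical leg: A = 36 × 80 = 2880.00, centroid at (18.00, 40.00).
horizontal leg: A = 100 × 24 = 2400.00, centroid at (86.00, 12.00).
gusset: A = ½·72·44 = 1584.00, centroid at (60.00, 38.67).
ΣA = 6864.00 in²
ΣAx_c = (2880.00)(18.00) + (2400.00)(86.00) + (1584.00)(60.00) = 353280.00 in³
ΣAy_c = (2880.00)(40.00) + (2400.00)(12.00) + (1584.00)(38.67) = 205248.00 in³
x_c = 353280.00 / 6864.00 = 51.47 in
y_c = 205248.00 / 6864.00 = 29.90 in

x_c = 51.47 in, y_c = 29.90 in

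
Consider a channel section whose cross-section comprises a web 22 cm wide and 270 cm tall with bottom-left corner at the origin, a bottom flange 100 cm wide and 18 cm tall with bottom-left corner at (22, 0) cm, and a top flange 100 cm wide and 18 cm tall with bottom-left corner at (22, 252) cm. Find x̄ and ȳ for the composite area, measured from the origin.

Part | A | x̄ᵢ | ȳᵢ | A·x̄ᵢ | A·ȳᵢ
web | 5940.00 | 11.00 | 135.00 | 65340.00 | 801900.00
bottom flange | 1800.00 | 72.00 | 9.00 | 129600.00 | 16200.00
top flange | 1800.00 | 72.00 | 261.00 | 129600.00 | 469800.00
Σ | 9540.00 |  |  | 324540.00 | 1287900.00
x̄ = 324540.00 / 9540.00 = 34.02 cm
ȳ = 1287900.00 / 9540.00 = 135.00 cm

x̄ = 34.02 cm, ȳ = 135.00 cm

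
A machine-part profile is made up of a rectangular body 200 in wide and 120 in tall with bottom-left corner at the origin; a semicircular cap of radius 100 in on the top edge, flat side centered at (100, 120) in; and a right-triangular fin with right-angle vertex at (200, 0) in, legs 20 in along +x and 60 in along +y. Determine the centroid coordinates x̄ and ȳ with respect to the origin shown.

rectangular body: A = 200 × 120 = 24000.00, centroid at (100.00, 60.00).
semicircular top: A = ½π·100² = 15707.96, centroid at (100.00, 162.44).
triangular fin: A = ½·20·60 = 600.00, centroid at (206.67, 20.00).
ΣA = 40307.96 in², ΣAx̄ = 4094796.33 in³, ΣAȳ = 4003622.26 in³.
x̄ = 4094796.33/40307.96 = 101.59 in; ȳ = 4003622.26/40307.96 = 99.33 in.

x̄ = 101.59 in, ȳ = 99.33 in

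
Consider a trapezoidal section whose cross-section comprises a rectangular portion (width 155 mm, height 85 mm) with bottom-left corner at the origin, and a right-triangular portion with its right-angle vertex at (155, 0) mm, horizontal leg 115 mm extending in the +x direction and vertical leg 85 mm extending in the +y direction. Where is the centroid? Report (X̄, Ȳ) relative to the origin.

rectangular portion: A = 155 × 85 = 13175.00, centroid at (77.50, 42.50).
triangular portion: A = ½·115·85 = 4887.50, centroid at (193.33, 28.33).
ΣA = 18062.50 mm²
ΣAX̄ = (13175.00)(77.50) + (4887.50)(193.33) = 1965979.17 mm³
ΣAȲ = (13175.00)(42.50) + (4887.50)(28.33) = 698416.67 mm³
X̄ = 1965979.17 / 18062.50 = 108.84 mm
Ȳ = 698416.67 / 18062.50 = 38.67 mm

X̄ = 108.84 mm, Ȳ = 38.67 mm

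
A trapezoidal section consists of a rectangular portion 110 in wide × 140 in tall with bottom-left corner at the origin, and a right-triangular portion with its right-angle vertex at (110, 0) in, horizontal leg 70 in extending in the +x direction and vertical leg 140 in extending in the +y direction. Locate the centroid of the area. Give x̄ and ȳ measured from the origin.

x̄ = 73.91 in, ȳ = 64.37 in

rectangular portion: A = 110 × 140 = 15400.00, centroid at (55.00, 70.00).
triangular portion: A = ½·70·140 = 4900.00, centroid at (133.33, 46.67).
ΣA = 20300.00 in², ΣAx̄ = 1500333.33 in³, ΣAȳ = 1306666.67 in³.
x̄ = 1500333.33/20300.00 = 73.91 in; ȳ = 1306666.67/20300.00 = 64.37 in.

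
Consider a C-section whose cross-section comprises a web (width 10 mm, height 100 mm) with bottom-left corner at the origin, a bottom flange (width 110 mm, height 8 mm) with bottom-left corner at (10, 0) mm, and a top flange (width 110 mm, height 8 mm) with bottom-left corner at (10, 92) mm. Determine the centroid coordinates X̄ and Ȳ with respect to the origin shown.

web: A = 10 × 100 = 1000.00, centroid at (5.00, 50.00).
bottom flange: A = 110 × 8 = 880.00, centroid at (65.00, 4.00).
top flange: A = 110 × 8 = 880.00, centroid at (65.00, 96.00).
ΣA = 2760.00 mm²
ΣAX̄ = (1000.00)(5.00) + (880.00)(65.00) + (880.00)(65.00) = 119400.00 mm³
ΣAȲ = (1000.00)(50.00) + (880.00)(4.00) + (880.00)(96.00) = 138000.00 mm³
X̄ = 119400.00 / 2760.00 = 43.26 mm
Ȳ = 138000.00 / 2760.00 = 50.00 mm

X̄ = 43.26 mm, Ȳ = 50.00 mm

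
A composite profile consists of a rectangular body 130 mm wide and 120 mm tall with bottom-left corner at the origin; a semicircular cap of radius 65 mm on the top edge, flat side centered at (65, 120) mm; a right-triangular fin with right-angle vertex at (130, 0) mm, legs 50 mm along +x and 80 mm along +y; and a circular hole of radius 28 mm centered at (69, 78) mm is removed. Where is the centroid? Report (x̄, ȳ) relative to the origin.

x̄ = 72.05 mm, ȳ = 81.60 mm

rectangular body: A = 130 × 120 = 15600.00, centroid at (65.00, 60.00).
semicircular top: A = ½π·65² = 6636.61, centroid at (65.00, 147.59).
triangular fin: A = ½·50·80 = 2000.00, centroid at (146.67, 26.67).
hole: A = −π·28² = -2463.01, centroid at (69.00, 78.00).
ΣA = 21773.61 mm²
ΣAx̄ = (15600.00)(65.00) + (6636.61)(65.00) + (2000.00)(146.67) + (-2463.01)(69.00) = 1568765.68 mm³
ΣAȳ = (15600.00)(60.00) + (6636.61)(147.59) + (2000.00)(26.67) + (-2463.01)(78.00) = 1776695.73 mm³
x̄ = 1568765.68 / 21773.61 = 72.05 mm
ȳ = 1776695.73 / 21773.61 = 81.60 mm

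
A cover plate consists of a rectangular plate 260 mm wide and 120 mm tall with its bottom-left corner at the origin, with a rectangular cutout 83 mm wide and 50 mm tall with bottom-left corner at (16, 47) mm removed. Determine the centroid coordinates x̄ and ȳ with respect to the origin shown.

x̄ = 141.12 mm, ȳ = 58.16 mm

plate: A = 260 × 120 = 31200.00, centroid at (130.00, 60.00).
hole: A = −(83 × 50) = -4150.00, centroid at (57.50, 72.00).
ΣA = 27050.00 mm², ΣAx̄ = 3817375.00 mm³, ΣAȳ = 1573200.00 mm³.
x̄ = 3817375.00/27050.00 = 141.12 mm; ȳ = 1573200.00/27050.00 = 58.16 mm.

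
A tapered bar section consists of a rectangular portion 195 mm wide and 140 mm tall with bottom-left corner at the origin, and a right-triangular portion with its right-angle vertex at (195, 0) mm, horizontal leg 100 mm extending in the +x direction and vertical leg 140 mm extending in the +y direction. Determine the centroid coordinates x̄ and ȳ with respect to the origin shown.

Part | A | x̄ᵢ | ȳᵢ | A·x̄ᵢ | A·ȳᵢ
rectangular portion | 27300.00 | 97.50 | 70.00 | 2661750.00 | 1911000.00
triangular portion | 7000.00 | 228.33 | 46.67 | 1598333.33 | 326666.67
Σ | 34300.00 |  |  | 4260083.33 | 2237666.67
x̄ = 4260083.33 / 34300.00 = 124.20 mm
ȳ = 2237666.67 / 34300.00 = 65.24 mm

x̄ = 124.20 mm, ȳ = 65.24 mm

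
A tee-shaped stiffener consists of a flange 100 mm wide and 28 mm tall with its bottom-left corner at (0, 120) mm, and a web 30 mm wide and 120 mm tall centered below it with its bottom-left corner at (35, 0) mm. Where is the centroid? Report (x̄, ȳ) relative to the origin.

Part | A | x̄ᵢ | ȳᵢ | A·x̄ᵢ | A·ȳᵢ
web | 3600.00 | 50.00 | 60.00 | 180000.00 | 216000.00
flange | 2800.00 | 50.00 | 134.00 | 140000.00 | 375200.00
Σ | 6400.00 |  |  | 320000.00 | 591200.00
x̄ = 320000.00 / 6400.00 = 50.00 mm
ȳ = 591200.00 / 6400.00 = 92.38 mm

x̄ = 50.00 mm, ȳ = 92.38 mm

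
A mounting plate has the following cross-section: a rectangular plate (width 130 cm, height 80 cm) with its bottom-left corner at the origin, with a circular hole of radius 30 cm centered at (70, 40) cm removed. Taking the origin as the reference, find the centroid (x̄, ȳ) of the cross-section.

Part | A | x̄ᵢ | ȳᵢ | A·x̄ᵢ | A·ȳᵢ
plate | 10400.00 | 65.00 | 40.00 | 676000.00 | 416000.00
hole | -2827.43 | 70.00 | 40.00 | -197920.34 | -113097.34
Σ | 7572.57 |  |  | 478079.66 | 302902.66
x̄ = 478079.66 / 7572.57 = 63.13 cm
ȳ = 302902.66 / 7572.57 = 40.00 cm

x̄ = 63.13 cm, ȳ = 40.00 cm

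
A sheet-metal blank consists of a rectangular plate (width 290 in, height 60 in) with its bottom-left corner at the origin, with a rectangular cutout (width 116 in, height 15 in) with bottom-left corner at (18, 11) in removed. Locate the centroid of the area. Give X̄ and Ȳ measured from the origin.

X̄ = 152.67 in, Ȳ = 31.28 in

plate: A = 290 × 60 = 17400.00, centroid at (145.00, 30.00).
hole: A = −(116 × 15) = -1740.00, centroid at (76.00, 18.50).
ΣA = 15660.00 in²
ΣAX̄ = (17400.00)(145.00) + (-1740.00)(76.00) = 2390760.00 in³
ΣAȲ = (17400.00)(30.00) + (-1740.00)(18.50) = 489810.00 in³
X̄ = 2390760.00 / 15660.00 = 152.67 in
Ȳ = 489810.00 / 15660.00 = 31.28 in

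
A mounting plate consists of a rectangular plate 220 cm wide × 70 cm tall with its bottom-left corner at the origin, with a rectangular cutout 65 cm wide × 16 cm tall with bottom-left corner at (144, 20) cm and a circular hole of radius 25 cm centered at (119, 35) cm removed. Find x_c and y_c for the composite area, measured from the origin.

x_c = 103.00 cm, y_c = 35.59 cm

Part | A | x̄ᵢ | ȳᵢ | A·x̄ᵢ | A·ȳᵢ
plate | 15400.00 | 110.00 | 35.00 | 1694000.00 | 539000.00
hole 1 | -1040.00 | 176.50 | 28.00 | -183560.00 | -29120.00
hole 2 | -1963.50 | 119.00 | 35.00 | -233655.95 | -68722.34
Σ | 12396.50 |  |  | 1276784.05 | 441157.66
x_c = 1276784.05 / 12396.50 = 103.00 cm
y_c = 441157.66 / 12396.50 = 35.59 cm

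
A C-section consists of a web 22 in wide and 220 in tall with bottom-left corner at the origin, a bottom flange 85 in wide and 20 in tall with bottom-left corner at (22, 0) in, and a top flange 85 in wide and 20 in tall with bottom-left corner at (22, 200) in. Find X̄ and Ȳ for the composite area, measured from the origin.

Part | A | x̄ᵢ | ȳᵢ | A·x̄ᵢ | A·ȳᵢ
web | 4840.00 | 11.00 | 110.00 | 53240.00 | 532400.00
bottom flange | 1700.00 | 64.50 | 10.00 | 109650.00 | 17000.00
top flange | 1700.00 | 64.50 | 210.00 | 109650.00 | 357000.00
Σ | 8240.00 |  |  | 272540.00 | 906400.00
X̄ = 272540.00 / 8240.00 = 33.08 in
Ȳ = 906400.00 / 8240.00 = 110.00 in

X̄ = 33.08 in, Ȳ = 110.00 in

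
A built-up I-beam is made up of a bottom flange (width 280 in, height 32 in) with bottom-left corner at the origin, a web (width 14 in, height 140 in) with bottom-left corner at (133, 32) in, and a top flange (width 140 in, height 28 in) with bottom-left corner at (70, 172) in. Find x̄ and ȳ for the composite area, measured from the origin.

bottom flange: A = 280 × 32 = 8960.00, centroid at (140.00, 16.00).
web: A = 14 × 140 = 1960.00, centroid at (140.00, 102.00).
top flange: A = 140 × 28 = 3920.00, centroid at (140.00, 186.00).
ΣA = 14840.00 in²
ΣAx̄ = (8960.00)(140.00) + (1960.00)(140.00) + (3920.00)(140.00) = 2077600.00 in³
ΣAȳ = (8960.00)(16.00) + (1960.00)(102.00) + (3920.00)(186.00) = 1072400.00 in³
x̄ = 2077600.00 / 14840.00 = 140.00 in
ȳ = 1072400.00 / 14840.00 = 72.26 in

x̄ = 140.00 in, ȳ = 72.26 in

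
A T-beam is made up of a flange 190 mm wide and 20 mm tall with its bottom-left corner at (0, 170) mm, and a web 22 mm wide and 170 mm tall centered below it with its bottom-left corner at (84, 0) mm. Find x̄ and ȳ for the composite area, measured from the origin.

x̄ = 95.00 mm, ȳ = 132.88 mm

web: A = 22 × 170 = 3740.00, centroid at (95.00, 85.00).
flange: A = 190 × 20 = 3800.00, centroid at (95.00, 180.00).
ΣA = 7540.00 mm²
ΣAx̄ = (3740.00)(95.00) + (3800.00)(95.00) = 716300.00 mm³
ΣAȳ = (3740.00)(85.00) + (3800.00)(180.00) = 1001900.00 mm³
x̄ = 716300.00 / 7540.00 = 95.00 mm
ȳ = 1001900.00 / 7540.00 = 132.88 mm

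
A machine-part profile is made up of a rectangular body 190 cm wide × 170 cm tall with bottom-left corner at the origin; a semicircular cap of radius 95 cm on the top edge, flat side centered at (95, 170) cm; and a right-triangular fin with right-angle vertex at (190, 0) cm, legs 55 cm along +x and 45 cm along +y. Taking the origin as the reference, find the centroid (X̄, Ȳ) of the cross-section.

rectangular body: A = 190 × 170 = 32300.00, centroid at (95.00, 85.00).
semicircular top: A = ½π·95² = 14176.44, centroid at (95.00, 210.32).
triangular fin: A = ½·55·45 = 1237.50, centroid at (208.33, 15.00).
ΣA = 47713.94 cm²
ΣAX̄ = (32300.00)(95.00) + (14176.44)(95.00) + (1237.50)(208.33) = 4673074.00 cm³
ΣAȲ = (32300.00)(85.00) + (14176.44)(210.32) + (1237.50)(15.00) = 5745640.10 cm³
X̄ = 4673074.00 / 47713.94 = 97.94 cm
Ȳ = 5745640.10 / 47713.94 = 120.42 cm

X̄ = 97.94 cm, Ȳ = 120.42 cm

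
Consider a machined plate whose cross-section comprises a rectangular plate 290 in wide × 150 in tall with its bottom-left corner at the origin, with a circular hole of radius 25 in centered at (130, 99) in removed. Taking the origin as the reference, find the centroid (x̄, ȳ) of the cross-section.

plate: A = 290 × 150 = 43500.00, centroid at (145.00, 75.00).
hole: A = −π·25² = -1963.50, centroid at (130.00, 99.00).
ΣA = 41536.50 in², ΣAx̄ = 6052245.60 in³, ΣAȳ = 3068113.95 in³.
x̄ = 6052245.60/41536.50 = 145.71 in; ȳ = 3068113.95/41536.50 = 73.87 in.

x̄ = 145.71 in, ȳ = 73.87 in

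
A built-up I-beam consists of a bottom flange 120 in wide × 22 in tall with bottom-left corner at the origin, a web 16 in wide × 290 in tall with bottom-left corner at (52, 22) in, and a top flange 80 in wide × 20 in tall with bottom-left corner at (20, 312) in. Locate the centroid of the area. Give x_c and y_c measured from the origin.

Part | A | x̄ᵢ | ȳᵢ | A·x̄ᵢ | A·ȳᵢ
bottom flange | 2640.00 | 60.00 | 11.00 | 158400.00 | 29040.00
web | 4640.00 | 60.00 | 167.00 | 278400.00 | 774880.00
top flange | 1600.00 | 60.00 | 322.00 | 96000.00 | 515200.00
Σ | 8880.00 |  |  | 532800.00 | 1319120.00
x_c = 532800.00 / 8880.00 = 60.00 in
y_c = 1319120.00 / 8880.00 = 148.55 in

x_c = 60.00 in, y_c = 148.55 in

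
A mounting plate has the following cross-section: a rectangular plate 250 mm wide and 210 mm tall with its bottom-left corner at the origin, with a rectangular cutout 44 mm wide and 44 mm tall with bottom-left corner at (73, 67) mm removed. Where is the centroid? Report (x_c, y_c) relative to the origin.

Part | A | x̄ᵢ | ȳᵢ | A·x̄ᵢ | A·ȳᵢ
plate | 52500.00 | 125.00 | 105.00 | 6562500.00 | 5512500.00
hole | -1936.00 | 95.00 | 89.00 | -183920.00 | -172304.00
Σ | 50564.00 |  |  | 6378580.00 | 5340196.00
x_c = 6378580.00 / 50564.00 = 126.15 mm
y_c = 5340196.00 / 50564.00 = 105.61 mm

x_c = 126.15 mm, y_c = 105.61 mm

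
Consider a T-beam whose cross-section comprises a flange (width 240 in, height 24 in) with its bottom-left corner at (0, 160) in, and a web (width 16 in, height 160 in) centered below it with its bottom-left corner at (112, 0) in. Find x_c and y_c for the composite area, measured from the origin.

x_c = 120.00 in, y_c = 143.69 in

Part | A | x̄ᵢ | ȳᵢ | A·x̄ᵢ | A·ȳᵢ
web | 2560.00 | 120.00 | 80.00 | 307200.00 | 204800.00
flange | 5760.00 | 120.00 | 172.00 | 691200.00 | 990720.00
Σ | 8320.00 |  |  | 998400.00 | 1195520.00
x_c = 998400.00 / 8320.00 = 120.00 in
y_c = 1195520.00 / 8320.00 = 143.69 in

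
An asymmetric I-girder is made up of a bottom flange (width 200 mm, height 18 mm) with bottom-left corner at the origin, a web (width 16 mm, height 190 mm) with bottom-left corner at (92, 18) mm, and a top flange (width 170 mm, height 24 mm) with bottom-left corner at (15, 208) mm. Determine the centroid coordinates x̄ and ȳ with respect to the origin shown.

Part | A | x̄ᵢ | ȳᵢ | A·x̄ᵢ | A·ȳᵢ
bottom flange | 3600.00 | 100.00 | 9.00 | 360000.00 | 32400.00
web | 3040.00 | 100.00 | 113.00 | 304000.00 | 343520.00
top flange | 4080.00 | 100.00 | 220.00 | 408000.00 | 897600.00
Σ | 10720.00 |  |  | 1072000.00 | 1273520.00
x̄ = 1072000.00 / 10720.00 = 100.00 mm
ȳ = 1273520.00 / 10720.00 = 118.80 mm

x̄ = 100.00 mm, ȳ = 118.80 mm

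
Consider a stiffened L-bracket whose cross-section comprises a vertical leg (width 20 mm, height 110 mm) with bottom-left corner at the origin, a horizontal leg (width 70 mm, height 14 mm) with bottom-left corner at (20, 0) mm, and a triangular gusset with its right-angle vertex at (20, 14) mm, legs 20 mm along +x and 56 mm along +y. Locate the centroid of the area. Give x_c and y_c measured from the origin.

vertical leg: A = 20 × 110 = 2200.00, centroid at (10.00, 55.00).
horizontal leg: A = 70 × 14 = 980.00, centroid at (55.00, 7.00).
gusset: A = ½·20·56 = 560.00, centroid at (26.67, 32.67).
ΣA = 3740.00 mm², ΣAx_c = 90833.33 mm³, ΣAy_c = 146153.33 mm³.
x_c = 90833.33/3740.00 = 24.29 mm; y_c = 146153.33/3740.00 = 39.08 mm.

x_c = 24.29 mm, y_c = 39.08 mm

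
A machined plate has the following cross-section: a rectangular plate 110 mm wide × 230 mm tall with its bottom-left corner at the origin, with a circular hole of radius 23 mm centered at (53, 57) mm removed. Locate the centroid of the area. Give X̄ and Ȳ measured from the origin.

X̄ = 55.14 mm, Ȳ = 119.08 mm

plate: A = 110 × 230 = 25300.00, centroid at (55.00, 115.00).
hole: A = −π·23² = -1661.90, centroid at (53.00, 57.00).
ΣA = 23638.10 mm²
ΣAX̄ = (25300.00)(55.00) + (-1661.90)(53.00) = 1303419.17 mm³
ΣAȲ = (25300.00)(115.00) + (-1661.90)(57.00) = 2814771.56 mm³
X̄ = 1303419.17 / 23638.10 = 55.14 mm
Ȳ = 2814771.56 / 23638.10 = 119.08 mm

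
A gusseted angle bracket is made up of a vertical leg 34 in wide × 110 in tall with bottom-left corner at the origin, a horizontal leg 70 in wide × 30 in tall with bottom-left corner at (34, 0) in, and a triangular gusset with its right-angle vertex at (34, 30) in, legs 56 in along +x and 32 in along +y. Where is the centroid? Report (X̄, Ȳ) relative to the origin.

vertical leg: A = 34 × 110 = 3740.00, centroid at (17.00, 55.00).
horizontal leg: A = 70 × 30 = 2100.00, centroid at (69.00, 15.00).
gusset: A = ½·56·32 = 896.00, centroid at (52.67, 40.67).
ΣA = 6736.00 in², ΣAX̄ = 255669.33 in³, ΣAȲ = 273637.33 in³.
X̄ = 255669.33/6736.00 = 37.96 in; Ȳ = 273637.33/6736.00 = 40.62 in.

X̄ = 37.96 in, Ȳ = 40.62 in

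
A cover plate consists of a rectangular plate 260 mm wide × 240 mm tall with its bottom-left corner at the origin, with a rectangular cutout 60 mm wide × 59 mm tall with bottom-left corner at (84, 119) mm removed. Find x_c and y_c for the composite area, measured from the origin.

Part | A | x̄ᵢ | ȳᵢ | A·x̄ᵢ | A·ȳᵢ
plate | 62400.00 | 130.00 | 120.00 | 8112000.00 | 7488000.00
hole | -3540.00 | 114.00 | 148.50 | -403560.00 | -525690.00
Σ | 58860.00 |  |  | 7708440.00 | 6962310.00
x_c = 7708440.00 / 58860.00 = 130.96 mm
y_c = 6962310.00 / 58860.00 = 118.29 mm

x_c = 130.96 mm, y_c = 118.29 mm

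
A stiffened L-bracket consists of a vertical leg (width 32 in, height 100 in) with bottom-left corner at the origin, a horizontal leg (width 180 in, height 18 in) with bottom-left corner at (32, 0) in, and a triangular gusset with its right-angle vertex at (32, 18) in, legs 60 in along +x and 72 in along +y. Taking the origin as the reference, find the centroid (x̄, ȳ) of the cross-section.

x̄ = 64.98 in, ȳ = 32.54 in

vertical leg: A = 32 × 100 = 3200.00, centroid at (16.00, 50.00).
horizontal leg: A = 180 × 18 = 3240.00, centroid at (122.00, 9.00).
gusset: A = ½·60·72 = 2160.00, centroid at (52.00, 42.00).
ΣA = 8600.00 in²
ΣAx̄ = (3200.00)(16.00) + (3240.00)(122.00) + (2160.00)(52.00) = 558800.00 in³
ΣAȳ = (3200.00)(50.00) + (3240.00)(9.00) + (2160.00)(42.00) = 279880.00 in³
x̄ = 558800.00 / 8600.00 = 64.98 in
ȳ = 279880.00 / 8600.00 = 32.54 in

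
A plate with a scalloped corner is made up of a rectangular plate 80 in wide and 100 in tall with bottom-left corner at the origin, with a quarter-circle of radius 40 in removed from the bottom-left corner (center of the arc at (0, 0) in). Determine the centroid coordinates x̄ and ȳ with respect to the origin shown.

x̄ = 44.29 in, ȳ = 56.15 in

Part | A | x̄ᵢ | ȳᵢ | A·x̄ᵢ | A·ȳᵢ
plate | 8000.00 | 40.00 | 50.00 | 320000.00 | 400000.00
removed quarter-circle | -1256.64 | 16.98 | 16.98 | -21333.33 | -21333.33
Σ | 6743.36 |  |  | 298666.67 | 378666.67
x̄ = 298666.67 / 6743.36 = 44.29 in
ȳ = 378666.67 / 6743.36 = 56.15 in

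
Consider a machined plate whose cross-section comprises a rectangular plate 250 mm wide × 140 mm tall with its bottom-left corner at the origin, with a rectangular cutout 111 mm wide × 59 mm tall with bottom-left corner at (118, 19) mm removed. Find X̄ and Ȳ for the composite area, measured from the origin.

Part | A | x̄ᵢ | ȳᵢ | A·x̄ᵢ | A·ȳᵢ
plate | 35000.00 | 125.00 | 70.00 | 4375000.00 | 2450000.00
hole | -6549.00 | 173.50 | 48.50 | -1136251.50 | -317626.50
Σ | 28451.00 |  |  | 3238748.50 | 2132373.50
X̄ = 3238748.50 / 28451.00 = 113.84 mm
Ȳ = 2132373.50 / 28451.00 = 74.95 mm

X̄ = 113.84 mm, Ȳ = 74.95 mm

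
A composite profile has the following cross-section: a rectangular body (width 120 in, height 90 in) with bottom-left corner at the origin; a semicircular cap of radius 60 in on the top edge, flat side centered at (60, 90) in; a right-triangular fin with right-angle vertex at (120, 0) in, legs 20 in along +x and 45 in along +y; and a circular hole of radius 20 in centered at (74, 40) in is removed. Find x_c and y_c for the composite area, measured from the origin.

rectangular body: A = 120 × 90 = 10800.00, centroid at (60.00, 45.00).
semicircular top: A = ½π·60² = 5654.87, centroid at (60.00, 115.46).
triangular fin: A = ½·20·45 = 450.00, centroid at (126.67, 15.00).
hole: A = −π·20² = -1256.64, centroid at (74.00, 40.00).
ΣA = 15648.23 in², ΣAx_c = 951300.86 in³, ΣAy_c = 1095422.53 in³.
x_c = 951300.86/15648.23 = 60.79 in; y_c = 1095422.53/15648.23 = 70.00 in.

x_c = 60.79 in, y_c = 70.00 in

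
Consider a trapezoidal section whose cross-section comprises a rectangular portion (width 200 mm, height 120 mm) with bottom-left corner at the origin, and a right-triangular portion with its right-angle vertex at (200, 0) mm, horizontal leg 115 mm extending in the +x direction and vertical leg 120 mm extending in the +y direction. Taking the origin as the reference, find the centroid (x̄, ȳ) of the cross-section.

rectangular portion: A = 200 × 120 = 24000.00, centroid at (100.00, 60.00).
triangular portion: A = ½·115·120 = 6900.00, centroid at (238.33, 40.00).
ΣA = 30900.00 mm², ΣAx̄ = 4044500.00 mm³, ΣAȳ = 1716000.00 mm³.
x̄ = 4044500.00/30900.00 = 130.89 mm; ȳ = 1716000.00/30900.00 = 55.53 mm.

x̄ = 130.89 mm, ȳ = 55.53 mm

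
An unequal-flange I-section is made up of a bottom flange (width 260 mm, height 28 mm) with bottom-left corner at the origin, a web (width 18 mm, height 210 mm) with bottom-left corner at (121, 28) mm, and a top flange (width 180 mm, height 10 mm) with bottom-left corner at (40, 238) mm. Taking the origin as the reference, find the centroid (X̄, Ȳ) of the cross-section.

Part | A | x̄ᵢ | ȳᵢ | A·x̄ᵢ | A·ȳᵢ
bottom flange | 7280.00 | 130.00 | 14.00 | 946400.00 | 101920.00
web | 3780.00 | 130.00 | 133.00 | 491400.00 | 502740.00
top flange | 1800.00 | 130.00 | 243.00 | 234000.00 | 437400.00
Σ | 12860.00 |  |  | 1671800.00 | 1042060.00
X̄ = 1671800.00 / 12860.00 = 130.00 mm
Ȳ = 1042060.00 / 12860.00 = 81.03 mm

X̄ = 130.00 mm, Ȳ = 81.03 mm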